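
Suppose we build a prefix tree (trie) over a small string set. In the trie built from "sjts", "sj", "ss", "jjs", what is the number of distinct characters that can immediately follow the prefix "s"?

Follow the path "s" to its node, then look at its outgoing edges.
Characters that immediately follow "s" among the stored strings: {j, s}.
That node has 2 child edges.

2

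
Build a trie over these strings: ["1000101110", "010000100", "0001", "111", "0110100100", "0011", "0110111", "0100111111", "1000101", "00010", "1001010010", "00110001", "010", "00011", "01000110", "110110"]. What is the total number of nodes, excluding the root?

62

Trace insertions, counting only characters that open a new branch:
  "1000101110" → 10 new (1, 0, 0, 0, 1, 0, 1, 1, 1, 0)
  "010000100" → 9 new (0, 1, 0, 0, 0, 0, 1, 0, 0)
  "0001" → prefix "0" already present; 3 new (0, 0, 1)
  "111" → prefix "1" already present; 2 new (1, 1)
  "0110100100" → prefix "01" already present; 8 new (1, 0, 1, 0, 0, 1, 0, 0)
  "0011" → prefix "00" already present; 2 new (1, 1)
  "0110111" → prefix "01101" already present; 2 new (1, 1)
  "0100111111" → prefix "0100" already present; 6 new (1, 1, 1, 1, 1, 1)
  "1000101" → prefix "1000101" already present; 0 new (none)
  "00010" → prefix "0001" already present; 1 new (0)
  "1001010010" → prefix "100" already present; 7 new (1, 0, 1, 0, 0, 1, 0)
  "00110001" → prefix "0011" already present; 4 new (0, 0, 0, 1)
  "010" → prefix "010" already present; 0 new (none)
  "00011" → prefix "0001" already present; 1 new (1)
  "01000110" → prefix "01000" already present; 3 new (1, 1, 0)
  "110110" → prefix "11" already present; 4 new (0, 1, 1, 0)
Total nodes = 10 + 9 + 3 + 2 + 8 + 2 + 2 + 6 + 0 + 1 + 7 + 4 + 0 + 1 + 3 + 4 = 62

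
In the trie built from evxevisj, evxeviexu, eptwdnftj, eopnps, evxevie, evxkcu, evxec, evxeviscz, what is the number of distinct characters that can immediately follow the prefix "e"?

Follow the path "e" to its node, then look at its outgoing edges.
Characters that immediately follow "e" among the stored strings: {o, p, v}.
That node has 3 child edges.

3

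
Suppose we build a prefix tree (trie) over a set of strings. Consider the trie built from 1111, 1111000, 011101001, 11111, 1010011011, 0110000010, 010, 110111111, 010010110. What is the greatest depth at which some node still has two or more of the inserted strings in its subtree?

Equivalently: take the maximum, over all pairs, of their longest common prefix length.
"1111" and "1111000" agree on "1111" (4 characters) before diverging; nothing deeper is shared.
Longest shared-prefix length: 4

4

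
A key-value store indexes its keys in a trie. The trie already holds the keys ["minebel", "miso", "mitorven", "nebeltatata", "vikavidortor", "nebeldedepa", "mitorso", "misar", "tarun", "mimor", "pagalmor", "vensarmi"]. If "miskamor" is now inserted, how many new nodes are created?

"mis" is already a path in the trie; the remaining "kamor" must be added.
Each of the 5 remaining characters creates one node.

5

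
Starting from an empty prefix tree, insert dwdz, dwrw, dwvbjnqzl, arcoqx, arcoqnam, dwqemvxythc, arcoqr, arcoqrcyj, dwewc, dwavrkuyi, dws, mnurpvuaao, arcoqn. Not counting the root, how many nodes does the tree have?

Count nodes per top-level branch (shared prefixes stored once):
  'a'-branch (arcoqn, arcoqnam, arcoqr, arcoqrcyj, arcoqx): 13 nodes
  'd'-branch (dwavrkuyi, dwdz, dwewc, dwqemvxythc, dwrw, dws, dwvbjnqzl): 33 nodes
  'm'-branch (mnurpvuaao): 10 nodes
Sum: 56

56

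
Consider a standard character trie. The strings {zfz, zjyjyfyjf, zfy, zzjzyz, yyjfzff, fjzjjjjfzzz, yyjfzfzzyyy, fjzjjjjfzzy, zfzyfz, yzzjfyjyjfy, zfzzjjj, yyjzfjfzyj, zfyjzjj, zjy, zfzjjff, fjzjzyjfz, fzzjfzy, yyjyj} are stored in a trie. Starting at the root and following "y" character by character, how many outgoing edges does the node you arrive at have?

2

Follow the path "y" to its node, then look at its outgoing edges.
Distinct next characters after "y": y, z.
That node has 2 child edges.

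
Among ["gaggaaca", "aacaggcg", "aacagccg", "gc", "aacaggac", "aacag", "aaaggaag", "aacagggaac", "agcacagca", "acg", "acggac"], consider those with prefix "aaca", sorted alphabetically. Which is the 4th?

Filter for "aaca…" and sort: "aacag", "aacagccg", "aacaggac", "aacaggcg", "aacagggaac"
Position 4: aacaggcg

aacaggcg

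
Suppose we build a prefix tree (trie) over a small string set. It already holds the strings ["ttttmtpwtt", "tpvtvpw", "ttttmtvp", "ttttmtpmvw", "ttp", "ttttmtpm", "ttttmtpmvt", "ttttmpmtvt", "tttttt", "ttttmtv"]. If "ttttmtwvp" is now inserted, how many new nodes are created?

"ttttmt" is already a path in the trie; the remaining "wvp" must be added.
Each of the 3 remaining characters creates one node.

3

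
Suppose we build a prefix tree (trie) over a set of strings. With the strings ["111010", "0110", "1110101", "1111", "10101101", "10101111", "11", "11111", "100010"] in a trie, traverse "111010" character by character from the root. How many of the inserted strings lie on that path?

Traverse "111010" character by character; count nodes along the way that are marked as word ends.
Prefixes of the query that are stored words: "11", "111010"
Count: 2

2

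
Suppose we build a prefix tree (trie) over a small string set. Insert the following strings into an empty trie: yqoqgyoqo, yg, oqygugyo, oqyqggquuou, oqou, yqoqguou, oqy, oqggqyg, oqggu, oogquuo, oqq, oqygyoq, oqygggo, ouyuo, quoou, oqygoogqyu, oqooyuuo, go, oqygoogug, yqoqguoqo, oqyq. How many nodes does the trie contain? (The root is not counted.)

76

Insert word by word; a character creates a node only if that edge doesn't already exist:
  "yqoqgyoqo" → 9 new (y, q, o, q, g, y, o, q, o)
  "yg" → prefix "y" already present; 1 new (g)
  "oqygugyo" → 8 new (o, q, y, g, u, g, y, o)
  "oqyqggquuou" → prefix "oqy" already present; 8 new (q, g, g, q, u, u, o, u)
  "oqou" → prefix "oq" already present; 2 new (o, u)
  "yqoqguou" → prefix "yqoqg" already present; 3 new (u, o, u)
  "oqy" → prefix "oqy" already present; 0 new (none)
  "oqggqyg" → prefix "oq" already present; 5 new (g, g, q, y, g)
  "oqggu" → prefix "oqgg" already present; 1 new (u)
  "oogquuo" → prefix "o" already present; 6 new (o, g, q, u, u, o)
  "oqq" → prefix "oq" already present; 1 new (q)
  "oqygyoq" → prefix "oqyg" already present; 3 new (y, o, q)
  "oqygggo" → prefix "oqyg" already present; 3 new (g, g, o)
  "ouyuo" → prefix "o" already present; 4 new (u, y, u, o)
  "quoou" → 5 new (q, u, o, o, u)
  "oqygoogqyu" → prefix "oqyg" already present; 6 new (o, o, g, q, y, u)
  "oqooyuuo" → prefix "oqo" already present; 5 new (o, y, u, u, o)
  "go" → 2 new (g, o)
  "oqygoogug" → prefix "oqygoog" already present; 2 new (u, g)
  "yqoqguoqo" → prefix "yqoqguo" already present; 2 new (q, o)
  "oqyq" → prefix "oqyq" already present; 0 new (none)
Total nodes = 9 + 1 + 8 + 8 + 2 + 3 + 0 + 5 + 1 + 6 + 1 + 3 + 3 + 4 + 5 + 6 + 5 + 2 + 2 + 2 + 0 = 76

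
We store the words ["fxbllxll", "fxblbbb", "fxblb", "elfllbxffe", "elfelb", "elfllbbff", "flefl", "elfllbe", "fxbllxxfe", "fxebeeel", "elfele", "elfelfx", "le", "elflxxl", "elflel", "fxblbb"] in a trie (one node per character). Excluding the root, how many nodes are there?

51

For each word, the new-node count is its length minus the longest prefix already in the trie:
  "fxbllxll" → 8 new (f, x, b, l, l, x, l, l)
  "fxblbbb" → prefix "fxbl" already present; 3 new (b, b, b)
  "fxblb" → prefix "fxblb" already present; 0 new (none)
  "elfllbxffe" → 10 new (e, l, f, l, l, b, x, f, f, e)
  "elfelb" → prefix "elf" already present; 3 new (e, l, b)
  "elfllbbff" → prefix "elfllb" already present; 3 new (b, f, f)
  "flefl" → prefix "f" already present; 4 new (l, e, f, l)
  "elfllbe" → prefix "elfllb" already present; 1 new (e)
  "fxbllxxfe" → prefix "fxbllx" already present; 3 new (x, f, e)
  "fxebeeel" → prefix "fx" already present; 6 new (e, b, e, e, e, l)
  "elfele" → prefix "elfel" already present; 1 new (e)
  "elfelfx" → prefix "elfel" already present; 2 new (f, x)
  "le" → 2 new (l, e)
  "elflxxl" → prefix "elfl" already present; 3 new (x, x, l)
  "elflel" → prefix "elfl" already present; 2 new (e, l)
  "fxblbb" → prefix "fxblbb" already present; 0 new (none)
Total nodes = 8 + 3 + 0 + 10 + 3 + 3 + 4 + 1 + 3 + 6 + 1 + 2 + 2 + 3 + 2 + 0 = 51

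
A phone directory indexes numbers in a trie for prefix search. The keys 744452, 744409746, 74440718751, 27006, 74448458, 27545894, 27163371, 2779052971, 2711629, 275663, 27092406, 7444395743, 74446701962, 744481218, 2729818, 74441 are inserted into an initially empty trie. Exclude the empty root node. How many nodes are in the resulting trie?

81

For each word, the new-node count is its length minus the longest prefix already in the trie:
  "744452" → 6 new (7, 4, 4, 4, 5, 2)
  "744409746" → prefix "7444" already present; 5 new (0, 9, 7, 4, 6)
  "74440718751" → prefix "74440" already present; 6 new (7, 1, 8, 7, 5, 1)
  "27006" → 5 new (2, 7, 0, 0, 6)
  "74448458" → prefix "7444" already present; 4 new (8, 4, 5, 8)
  "27545894" → prefix "27" already present; 6 new (5, 4, 5, 8, 9, 4)
  "27163371" → prefix "27" already present; 6 new (1, 6, 3, 3, 7, 1)
  "2779052971" → prefix "27" already present; 8 new (7, 9, 0, 5, 2, 9, 7, 1)
  "2711629" → prefix "271" already present; 4 new (1, 6, 2, 9)
  "275663" → prefix "275" already present; 3 new (6, 6, 3)
  "27092406" → prefix "270" already present; 5 new (9, 2, 4, 0, 6)
  "7444395743" → prefix "7444" already present; 6 new (3, 9, 5, 7, 4, 3)
  "74446701962" → prefix "7444" already present; 7 new (6, 7, 0, 1, 9, 6, 2)
  "744481218" → prefix "74448" already present; 4 new (1, 2, 1, 8)
  "2729818" → prefix "27" already present; 5 new (2, 9, 8, 1, 8)
  "74441" → prefix "7444" already present; 1 new (1)
Total nodes = 6 + 5 + 6 + 5 + 4 + 6 + 6 + 8 + 4 + 3 + 5 + 6 + 7 + 4 + 5 + 1 = 81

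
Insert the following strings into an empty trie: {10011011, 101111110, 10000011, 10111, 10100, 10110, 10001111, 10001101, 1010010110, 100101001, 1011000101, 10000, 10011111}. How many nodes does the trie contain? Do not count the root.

47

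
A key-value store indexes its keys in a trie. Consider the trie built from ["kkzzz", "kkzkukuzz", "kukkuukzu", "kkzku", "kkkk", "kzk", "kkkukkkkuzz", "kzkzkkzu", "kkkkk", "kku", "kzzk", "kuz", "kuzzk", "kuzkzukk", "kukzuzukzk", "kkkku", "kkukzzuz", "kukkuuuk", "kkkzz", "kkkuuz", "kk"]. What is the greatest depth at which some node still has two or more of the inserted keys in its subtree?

Equivalently: take the maximum, over all pairs, of their longest common prefix length.
"kukkuukzu" and "kukkuuuk" agree on "kukkuu" (6 characters) before diverging; nothing deeper is shared.
Longest shared-prefix length: 6

6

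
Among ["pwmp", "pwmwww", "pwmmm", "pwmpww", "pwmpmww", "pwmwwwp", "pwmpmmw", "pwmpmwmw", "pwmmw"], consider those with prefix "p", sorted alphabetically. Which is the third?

pwmp

Words with prefix "p", in lexicographic order: "pwmmm", "pwmmw", "pwmp", "pwmpmmw", "pwmpmwmw", "pwmpmww", "pwmpww", "pwmwww", "pwmwwwp"
The 3rd is pwmp.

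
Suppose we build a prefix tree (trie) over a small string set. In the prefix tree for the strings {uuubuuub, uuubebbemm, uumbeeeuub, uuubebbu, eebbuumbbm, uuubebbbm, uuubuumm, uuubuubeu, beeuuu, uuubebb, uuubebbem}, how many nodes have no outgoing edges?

Leaves are exactly the stored words that no other stored word extends.
Those words: "beeuuu", "eebbuumbbm", "uumbeeeuub", "uuubebbbm", "uuubebbemm", "uuubebbu", "uuubuubeu", "uuubuumm", "uuubuuub"
Leaf count: 9

9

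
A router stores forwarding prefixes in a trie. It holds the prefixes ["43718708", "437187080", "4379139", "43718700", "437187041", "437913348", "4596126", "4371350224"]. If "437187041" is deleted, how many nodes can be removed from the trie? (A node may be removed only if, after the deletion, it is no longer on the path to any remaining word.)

2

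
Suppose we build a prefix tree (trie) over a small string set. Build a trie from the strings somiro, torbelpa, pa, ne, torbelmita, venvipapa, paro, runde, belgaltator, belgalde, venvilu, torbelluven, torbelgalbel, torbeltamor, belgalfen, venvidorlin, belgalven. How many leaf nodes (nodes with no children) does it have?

Leaves are exactly the stored words that no other stored word extends.
Those words: "belgalde", "belgalfen", "belgaltator", "belgalven", "ne", "paro", "runde", "somiro", "torbelgalbel", "torbelluven", "torbelmita", "torbelpa", "torbeltamor", "venvidorlin", "venvilu", "venvipapa"
Leaf count: 16

16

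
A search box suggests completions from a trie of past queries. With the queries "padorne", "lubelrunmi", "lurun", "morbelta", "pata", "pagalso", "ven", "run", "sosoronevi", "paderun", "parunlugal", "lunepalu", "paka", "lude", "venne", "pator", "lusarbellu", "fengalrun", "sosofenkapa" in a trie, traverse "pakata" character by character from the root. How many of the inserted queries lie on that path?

1

Check each prefix of "pakata" against the stored set — each match is an end-marker on the path.
Prefixes of the query that are stored words: "paka"
Count: 1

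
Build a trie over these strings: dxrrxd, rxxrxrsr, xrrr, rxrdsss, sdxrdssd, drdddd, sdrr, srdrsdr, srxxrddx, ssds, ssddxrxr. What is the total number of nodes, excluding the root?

Trace insertions, counting only characters that open a new branch:
  "dxrrxd" → 6 new (d, x, r, r, x, d)
  "rxxrxrsr" → 8 new (r, x, x, r, x, r, s, r)
  "xrrr" → 4 new (x, r, r, r)
  "rxrdsss" → prefix "rx" already present; 5 new (r, d, s, s, s)
  "sdxrdssd" → 8 new (s, d, x, r, d, s, s, d)
  "drdddd" → prefix "d" already present; 5 new (r, d, d, d, d)
  "sdrr" → prefix "sd" already present; 2 new (r, r)
  "srdrsdr" → prefix "s" already present; 6 new (r, d, r, s, d, r)
  "srxxrddx" → prefix "sr" already present; 6 new (x, x, r, d, d, x)
  "ssds" → prefix "s" already present; 3 new (s, d, s)
  "ssddxrxr" → prefix "ssd" already present; 5 new (d, x, r, x, r)
Total nodes = 6 + 8 + 4 + 5 + 8 + 5 + 2 + 6 + 6 + 3 + 5 = 58

58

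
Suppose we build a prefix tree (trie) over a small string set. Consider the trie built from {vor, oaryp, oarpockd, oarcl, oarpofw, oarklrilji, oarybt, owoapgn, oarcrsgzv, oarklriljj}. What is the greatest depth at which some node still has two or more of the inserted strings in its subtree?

9

Equivalently: take the maximum, over all pairs, of their longest common prefix length.
e.g. "oarklrilji" and "oarklriljj" share the prefix "oarklrilj" of length 9; no pair shares a longer one.
Longest shared-prefix length: 9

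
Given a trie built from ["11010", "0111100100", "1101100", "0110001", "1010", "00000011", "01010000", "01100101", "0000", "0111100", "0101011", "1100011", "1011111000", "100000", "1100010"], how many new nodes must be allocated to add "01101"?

The longest prefix of "01101" already in the trie is "0110" (length 4).
New nodes needed: |"01101"| − 4 = 5 − 4 = 1.

1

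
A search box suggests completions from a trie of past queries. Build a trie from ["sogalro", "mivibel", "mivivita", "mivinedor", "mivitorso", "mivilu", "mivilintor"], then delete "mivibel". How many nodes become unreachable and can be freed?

A node on "mivibel"'s path can go only if nothing else ends at it or branches off below it.
The suffix "bel" (3 nodes) is used only by "mivibel"; the node for "mivi" still has the child "v", so pruning stops there.
Nodes removed: 3

3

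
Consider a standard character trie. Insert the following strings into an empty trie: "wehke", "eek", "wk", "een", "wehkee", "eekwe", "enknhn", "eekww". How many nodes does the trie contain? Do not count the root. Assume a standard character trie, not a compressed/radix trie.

19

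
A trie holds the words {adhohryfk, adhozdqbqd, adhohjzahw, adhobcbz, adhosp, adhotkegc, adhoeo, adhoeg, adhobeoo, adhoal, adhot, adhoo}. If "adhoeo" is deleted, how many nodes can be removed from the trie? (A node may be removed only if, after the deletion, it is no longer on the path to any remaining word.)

1

A node on "adhoeo"'s path can go only if nothing else ends at it or branches off below it.
The suffix "o" (1 node) is used only by "adhoeo"; the node for "adhoe" still has the child "g", so pruning stops there.
Nodes removed: 1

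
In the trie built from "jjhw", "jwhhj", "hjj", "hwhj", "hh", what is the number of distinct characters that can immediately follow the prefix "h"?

3

The children of the "h" node are the distinct next characters among strings starting with "h".
Distinct next characters after "h": h, j, w.
That node has 3 child edges.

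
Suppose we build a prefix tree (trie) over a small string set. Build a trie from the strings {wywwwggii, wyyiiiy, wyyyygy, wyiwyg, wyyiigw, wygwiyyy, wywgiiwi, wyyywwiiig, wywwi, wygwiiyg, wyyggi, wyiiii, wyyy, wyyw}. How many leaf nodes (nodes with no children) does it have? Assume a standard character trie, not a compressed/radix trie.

13

A leaf is a node with no children — equivalently, the end of a word that is not a proper prefix of any other stored word.
Those words: "wygwiiyg", "wygwiyyy", "wyiiii", "wyiwyg", "wywgiiwi", "wywwi", "wywwwggii", "wyyggi", "wyyiigw", "wyyiiiy", "wyyw", "wyyywwiiig", "wyyyygy"
Leaf count: 13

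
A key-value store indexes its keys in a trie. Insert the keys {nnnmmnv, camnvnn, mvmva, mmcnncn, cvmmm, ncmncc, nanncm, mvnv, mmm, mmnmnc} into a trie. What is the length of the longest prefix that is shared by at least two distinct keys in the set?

2

Look for the deepest trie node that still has at least two words in its subtree.
e.g. "mmcnncn" and "mmm" share the prefix "mm" of length 2; no pair shares a longer one.
Longest shared-prefix length: 2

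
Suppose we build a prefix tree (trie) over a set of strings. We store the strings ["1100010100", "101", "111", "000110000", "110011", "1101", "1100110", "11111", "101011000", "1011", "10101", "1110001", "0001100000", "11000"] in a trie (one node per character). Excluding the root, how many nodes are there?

For each word, the new-node count is its length minus the longest prefix already in the trie:
  "1100010100" → 10 new (1, 1, 0, 0, 0, 1, 0, 1, 0, 0)
  "101" → prefix "1" already present; 2 new (0, 1)
  "111" → prefix "11" already present; 1 new (1)
  "000110000" → 9 new (0, 0, 0, 1, 1, 0, 0, 0, 0)
  "110011" → prefix "1100" already present; 2 new (1, 1)
  "1101" → prefix "110" already present; 1 new (1)
  "1100110" → prefix "110011" already present; 1 new (0)
  "11111" → prefix "111" already present; 2 new (1, 1)
  "101011000" → prefix "101" already present; 6 new (0, 1, 1, 0, 0, 0)
  "1011" → prefix "101" already present; 1 new (1)
  "10101" → prefix "10101" already present; 0 new (none)
  "1110001" → prefix "111" already present; 4 new (0, 0, 0, 1)
  "0001100000" → prefix "000110000" already present; 1 new (0)
  "11000" → prefix "11000" already present; 0 new (none)
Total nodes = 10 + 2 + 1 + 9 + 2 + 1 + 1 + 2 + 6 + 1 + 0 + 4 + 1 + 0 = 40

40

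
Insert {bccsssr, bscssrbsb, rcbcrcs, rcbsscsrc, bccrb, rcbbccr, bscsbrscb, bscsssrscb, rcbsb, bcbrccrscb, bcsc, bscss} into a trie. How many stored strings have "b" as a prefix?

Traverse to the node for "b", then collect every word in that subtree.
Words under "b": bcbrccrscb, bccrb, bccsssr, bcsc, bscsbrscb, bscss, bscssrbsb, bscsssrscb
Count: 8

8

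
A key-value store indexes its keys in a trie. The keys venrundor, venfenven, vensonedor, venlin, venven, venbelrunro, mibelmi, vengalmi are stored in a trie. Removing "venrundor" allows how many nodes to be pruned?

After clearing the end-marker at "venrundor", prune upward until reaching a node still needed by another word.
The suffix "rundor" (6 nodes) is used only by "venrundor"; the node for "ven" still has the child "f", so pruning stops there.
Nodes removed: 6

6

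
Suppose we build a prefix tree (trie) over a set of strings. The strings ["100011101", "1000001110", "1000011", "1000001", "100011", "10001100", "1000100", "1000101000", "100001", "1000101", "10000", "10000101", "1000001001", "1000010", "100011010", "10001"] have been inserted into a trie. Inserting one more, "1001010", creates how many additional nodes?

4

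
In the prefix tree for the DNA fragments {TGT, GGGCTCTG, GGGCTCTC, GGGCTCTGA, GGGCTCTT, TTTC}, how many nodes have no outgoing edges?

5

Leaves are exactly the stored words that no other stored word extends.
Those words: "GGGCTCTC", "GGGCTCTGA", "GGGCTCTT", "TGT", "TTTC"
Leaf count: 5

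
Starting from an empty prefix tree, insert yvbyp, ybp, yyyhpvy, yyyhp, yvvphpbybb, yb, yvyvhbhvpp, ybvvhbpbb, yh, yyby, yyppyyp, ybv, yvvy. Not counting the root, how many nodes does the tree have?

45

For each word, the new-node count is its length minus the longest prefix already in the trie:
  "yvbyp" → 5 new (y, v, b, y, p)
  "ybp" → prefix "y" already present; 2 new (b, p)
  "yyyhpvy" → prefix "y" already present; 6 new (y, y, h, p, v, y)
  "yyyhp" → prefix "yyyhp" already present; 0 new (none)
  "yvvphpbybb" → prefix "yv" already present; 8 new (v, p, h, p, b, y, b, b)
  "yb" → prefix "yb" already present; 0 new (none)
  "yvyvhbhvpp" → prefix "yv" already present; 8 new (y, v, h, b, h, v, p, p)
  "ybvvhbpbb" → prefix "yb" already present; 7 new (v, v, h, b, p, b, b)
  "yh" → prefix "y" already present; 1 new (h)
  "yyby" → prefix "yy" already present; 2 new (b, y)
  "yyppyyp" → prefix "yy" already present; 5 new (p, p, y, y, p)
  "ybv" → prefix "ybv" already present; 0 new (none)
  "yvvy" → prefix "yvv" already present; 1 new (y)
Total nodes = 5 + 2 + 6 + 0 + 8 + 0 + 8 + 7 + 1 + 2 + 5 + 0 + 1 = 45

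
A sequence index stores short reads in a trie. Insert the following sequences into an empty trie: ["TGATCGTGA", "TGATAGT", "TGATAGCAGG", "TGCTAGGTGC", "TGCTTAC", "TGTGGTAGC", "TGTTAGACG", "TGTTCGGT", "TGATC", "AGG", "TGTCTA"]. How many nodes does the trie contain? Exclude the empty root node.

Trace insertions, counting only characters that open a new branch:
  "TGATCGTGA" → 9 new (T, G, A, T, C, G, T, G, A)
  "TGATAGT" → prefix "TGAT" already present; 3 new (A, G, T)
  "TGATAGCAGG" → prefix "TGATAG" already present; 4 new (C, A, G, G)
  "TGCTAGGTGC" → prefix "TG" already present; 8 new (C, T, A, G, G, T, G, C)
  "TGCTTAC" → prefix "TGCT" already present; 3 new (T, A, C)
  "TGTGGTAGC" → prefix "TG" already present; 7 new (T, G, G, T, A, G, C)
  "TGTTAGACG" → prefix "TGT" already present; 6 new (T, A, G, A, C, G)
  "TGTTCGGT" → prefix "TGTT" already present; 4 new (C, G, G, T)
  "TGATC" → prefix "TGATC" already present; 0 new (none)
  "AGG" → 3 new (A, G, G)
  "TGTCTA" → prefix "TGT" already present; 3 new (C, T, A)
Total nodes = 9 + 3 + 4 + 8 + 3 + 7 + 6 + 4 + 0 + 3 + 3 = 50

50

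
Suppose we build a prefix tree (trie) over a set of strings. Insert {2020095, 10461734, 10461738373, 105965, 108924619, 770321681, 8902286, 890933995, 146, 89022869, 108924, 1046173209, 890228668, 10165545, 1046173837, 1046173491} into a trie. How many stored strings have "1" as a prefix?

Traverse to the node for "1", then collect every word in that subtree.
Words under "1": 10165545, 1046173209, 10461734, 1046173491, 1046173837, 10461738373, 105965, 108924, 108924619, 146
Count: 10

10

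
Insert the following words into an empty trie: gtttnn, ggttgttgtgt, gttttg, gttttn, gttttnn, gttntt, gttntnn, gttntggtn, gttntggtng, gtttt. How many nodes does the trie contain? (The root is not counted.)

30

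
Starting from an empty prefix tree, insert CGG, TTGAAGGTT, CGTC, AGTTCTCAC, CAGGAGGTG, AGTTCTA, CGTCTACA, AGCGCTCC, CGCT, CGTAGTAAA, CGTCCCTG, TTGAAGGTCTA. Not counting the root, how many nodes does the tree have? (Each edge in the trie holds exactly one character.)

57

Trace insertions, counting only characters that open a new branch:
  "CGG" → 3 new (C, G, G)
  "TTGAAGGTT" → 9 new (T, T, G, A, A, G, G, T, T)
  "CGTC" → prefix "CG" already present; 2 new (T, C)
  "AGTTCTCAC" → 9 new (A, G, T, T, C, T, C, A, C)
  "CAGGAGGTG" → prefix "C" already present; 8 new (A, G, G, A, G, G, T, G)
  "AGTTCTA" → prefix "AGTTCT" already present; 1 new (A)
  "CGTCTACA" → prefix "CGTC" already present; 4 new (T, A, C, A)
  "AGCGCTCC" → prefix "AG" already present; 6 new (C, G, C, T, C, C)
  "CGCT" → prefix "CG" already present; 2 new (C, T)
  "CGTAGTAAA" → prefix "CGT" already present; 6 new (A, G, T, A, A, A)
  "CGTCCCTG" → prefix "CGTC" already present; 4 new (C, C, T, G)
  "TTGAAGGTCTA" → prefix "TTGAAGGT" already present; 3 new (C, T, A)
Total nodes = 3 + 9 + 2 + 9 + 8 + 1 + 4 + 6 + 2 + 6 + 4 + 3 = 57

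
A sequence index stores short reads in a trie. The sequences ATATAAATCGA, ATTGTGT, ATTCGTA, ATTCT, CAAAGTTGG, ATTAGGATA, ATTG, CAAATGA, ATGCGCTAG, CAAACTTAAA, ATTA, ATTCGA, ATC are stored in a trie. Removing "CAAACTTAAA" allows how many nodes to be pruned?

Walk "CAAACTTAAA" from the leaf back toward the root, removing each node that no remaining word uses.
The suffix "CTTAAA" (6 nodes) is used only by "CAAACTTAAA"; the node for "CAAA" still has the child "G", so pruning stops there.
Nodes removed: 6

6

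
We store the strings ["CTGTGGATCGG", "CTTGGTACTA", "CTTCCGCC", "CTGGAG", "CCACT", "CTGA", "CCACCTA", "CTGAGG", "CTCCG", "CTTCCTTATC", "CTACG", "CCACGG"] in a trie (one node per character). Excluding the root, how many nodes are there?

50

Insert word by word; a character creates a node only if that edge doesn't already exist:
  "CTGTGGATCGG" → 11 new (C, T, G, T, G, G, A, T, C, G, G)
  "CTTGGTACTA" → prefix "CT" already present; 8 new (T, G, G, T, A, C, T, A)
  "CTTCCGCC" → prefix "CTT" already present; 5 new (C, C, G, C, C)
  "CTGGAG" → prefix "CTG" already present; 3 new (G, A, G)
  "CCACT" → prefix "C" already present; 4 new (C, A, C, T)
  "CTGA" → prefix "CTG" already present; 1 new (A)
  "CCACCTA" → prefix "CCAC" already present; 3 new (C, T, A)
  "CTGAGG" → prefix "CTGA" already present; 2 new (G, G)
  "CTCCG" → prefix "CT" already present; 3 new (C, C, G)
  "CTTCCTTATC" → prefix "CTTCC" already present; 5 new (T, T, A, T, C)
  "CTACG" → prefix "CT" already present; 3 new (A, C, G)
  "CCACGG" → prefix "CCAC" already present; 2 new (G, G)
Total nodes = 11 + 8 + 5 + 3 + 4 + 1 + 3 + 2 + 3 + 5 + 3 + 2 = 50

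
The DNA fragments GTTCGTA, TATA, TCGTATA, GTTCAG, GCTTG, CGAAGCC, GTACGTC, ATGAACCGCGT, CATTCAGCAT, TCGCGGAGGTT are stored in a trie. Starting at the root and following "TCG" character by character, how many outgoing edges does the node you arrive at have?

2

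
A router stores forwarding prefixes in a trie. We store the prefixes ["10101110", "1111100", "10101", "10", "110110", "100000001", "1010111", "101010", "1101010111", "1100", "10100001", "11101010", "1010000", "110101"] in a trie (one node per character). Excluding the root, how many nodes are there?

42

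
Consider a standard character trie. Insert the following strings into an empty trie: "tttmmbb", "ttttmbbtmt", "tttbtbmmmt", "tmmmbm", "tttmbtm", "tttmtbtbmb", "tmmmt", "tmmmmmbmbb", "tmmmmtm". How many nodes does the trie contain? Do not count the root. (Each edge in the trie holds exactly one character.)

44

Insert word by word; a character creates a node only if that edge doesn't already exist:
  "tttmmbb" → 7 new (t, t, t, m, m, b, b)
  "ttttmbbtmt" → prefix "ttt" already present; 7 new (t, m, b, b, t, m, t)
  "tttbtbmmmt" → prefix "ttt" already present; 7 new (b, t, b, m, m, m, t)
  "tmmmbm" → prefix "t" already present; 5 new (m, m, m, b, m)
  "tttmbtm" → prefix "tttm" already present; 3 new (b, t, m)
  "tttmtbtbmb" → prefix "tttm" already present; 6 new (t, b, t, b, m, b)
  "tmmmt" → prefix "tmmm" already present; 1 new (t)
  "tmmmmmbmbb" → prefix "tmmm" already present; 6 new (m, m, b, m, b, b)
  "tmmmmtm" → prefix "tmmmm" already present; 2 new (t, m)
Total nodes = 7 + 7 + 7 + 5 + 3 + 6 + 1 + 6 + 2 = 44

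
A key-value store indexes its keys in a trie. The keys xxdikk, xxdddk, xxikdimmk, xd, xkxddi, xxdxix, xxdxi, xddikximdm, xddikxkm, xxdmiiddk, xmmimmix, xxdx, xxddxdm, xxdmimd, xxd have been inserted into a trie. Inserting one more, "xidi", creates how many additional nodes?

3

"x" is already a path in the trie; the remaining "idi" must be added.
So 4 − 1 = 3 new nodes.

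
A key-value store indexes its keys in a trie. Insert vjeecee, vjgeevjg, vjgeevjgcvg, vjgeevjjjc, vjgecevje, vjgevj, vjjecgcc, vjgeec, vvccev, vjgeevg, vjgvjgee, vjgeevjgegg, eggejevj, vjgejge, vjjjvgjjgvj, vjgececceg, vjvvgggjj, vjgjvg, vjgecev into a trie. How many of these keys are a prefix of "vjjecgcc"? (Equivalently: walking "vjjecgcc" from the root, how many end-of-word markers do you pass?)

1

Walk "vjjecgcc" from the root; an end-of-word marker is hit whenever a stored word is a prefix of "vjjecgcc".
Prefixes of the query that are stored words: "vjjecgcc"
Count: 1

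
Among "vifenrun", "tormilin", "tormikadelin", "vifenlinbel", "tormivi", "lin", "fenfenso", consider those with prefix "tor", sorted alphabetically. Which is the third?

tormivi

DFS of the "tor" subtree visits, in order: "tormikadelin", "tormilin", "tormivi"
Position 3: tormivi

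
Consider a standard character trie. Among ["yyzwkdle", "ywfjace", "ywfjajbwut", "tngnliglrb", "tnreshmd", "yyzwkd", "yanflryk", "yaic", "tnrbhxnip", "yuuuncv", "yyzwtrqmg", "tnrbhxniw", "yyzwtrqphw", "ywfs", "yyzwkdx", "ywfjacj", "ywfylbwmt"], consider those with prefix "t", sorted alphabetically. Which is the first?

tngnliglrb

Words with prefix "t", in lexicographic order: "tngnliglrb", "tnrbhxnip", "tnrbhxniw", "tnreshmd"
The 1st is tngnliglrb.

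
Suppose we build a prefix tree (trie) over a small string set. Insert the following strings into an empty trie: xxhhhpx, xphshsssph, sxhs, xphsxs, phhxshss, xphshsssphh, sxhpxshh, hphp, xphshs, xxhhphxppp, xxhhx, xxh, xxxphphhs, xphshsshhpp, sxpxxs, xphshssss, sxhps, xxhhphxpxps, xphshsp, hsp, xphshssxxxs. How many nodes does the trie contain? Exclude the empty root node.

74

Trace insertions, counting only characters that open a new branch:
  "xxhhhpx" → 7 new (x, x, h, h, h, p, x)
  "xphshsssph" → prefix "x" already present; 9 new (p, h, s, h, s, s, s, p, h)
  "sxhs" → 4 new (s, x, h, s)
  "xphsxs" → prefix "xphs" already present; 2 new (x, s)
  "phhxshss" → 8 new (p, h, h, x, s, h, s, s)
  "xphshsssphh" → prefix "xphshsssph" already present; 1 new (h)
  "sxhpxshh" → prefix "sxh" already present; 5 new (p, x, s, h, h)
  "hphp" → 4 new (h, p, h, p)
  "xphshs" → prefix "xphshs" already present; 0 new (none)
  "xxhhphxppp" → prefix "xxhh" already present; 6 new (p, h, x, p, p, p)
  "xxhhx" → prefix "xxhh" already present; 1 new (x)
  "xxh" → prefix "xxh" already present; 0 new (none)
  "xxxphphhs" → prefix "xx" already present; 7 new (x, p, h, p, h, h, s)
  "xphshsshhpp" → prefix "xphshss" already present; 4 new (h, h, p, p)
  "sxpxxs" → prefix "sx" already present; 4 new (p, x, x, s)
  "xphshssss" → prefix "xphshsss" already present; 1 new (s)
  "sxhps" → prefix "sxhp" already present; 1 new (s)
  "xxhhphxpxps" → prefix "xxhhphxp" already present; 3 new (x, p, s)
  "xphshsp" → prefix "xphshs" already present; 1 new (p)
  "hsp" → prefix "h" already present; 2 new (s, p)
  "xphshssxxxs" → prefix "xphshss" already present; 4 new (x, x, x, s)
Total nodes = 7 + 9 + 4 + 2 + 8 + 1 + 5 + 4 + 0 + 6 + 1 + 0 + 7 + 4 + 4 + 1 + 1 + 3 + 1 + 2 + 4 = 74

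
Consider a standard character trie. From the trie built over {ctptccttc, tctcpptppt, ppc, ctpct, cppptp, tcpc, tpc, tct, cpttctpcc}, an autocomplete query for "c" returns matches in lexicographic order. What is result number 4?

ctptccttc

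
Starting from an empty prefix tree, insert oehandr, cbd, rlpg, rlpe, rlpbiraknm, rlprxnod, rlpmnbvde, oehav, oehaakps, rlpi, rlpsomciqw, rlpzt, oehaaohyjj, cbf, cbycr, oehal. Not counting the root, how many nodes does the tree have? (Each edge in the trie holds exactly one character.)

58

Count nodes per top-level branch (shared prefixes stored once):
  'c'-branch (cbd, cbf, cbycr): 7 nodes
  'o'-branch (oehaakps, oehaaohyjj, oehal, oehandr, oehav): 18 nodes
  'r'-branch (rlpbiraknm, rlpe, rlpg, rlpi, rlpmnbvde, rlprxnod, rlpsomciqw, rlpzt): 33 nodes
Sum: 58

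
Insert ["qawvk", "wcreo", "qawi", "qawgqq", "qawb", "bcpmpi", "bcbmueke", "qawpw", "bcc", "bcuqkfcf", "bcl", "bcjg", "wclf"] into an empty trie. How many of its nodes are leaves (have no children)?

13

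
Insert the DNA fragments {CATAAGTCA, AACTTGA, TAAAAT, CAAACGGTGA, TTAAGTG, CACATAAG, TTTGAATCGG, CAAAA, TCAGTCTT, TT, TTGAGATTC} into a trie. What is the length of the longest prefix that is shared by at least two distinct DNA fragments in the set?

The deepest shared node is where two words last agree before diverging.
"CAAAA" and "CAAACGGTGA" agree on "CAAA" (4 characters) before diverging; nothing deeper is shared.
Longest shared-prefix length: 4

4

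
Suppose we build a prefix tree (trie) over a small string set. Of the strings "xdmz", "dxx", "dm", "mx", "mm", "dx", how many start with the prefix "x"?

Filter for entries beginning with "x":
Matches: "xdmz"
Count: 1

1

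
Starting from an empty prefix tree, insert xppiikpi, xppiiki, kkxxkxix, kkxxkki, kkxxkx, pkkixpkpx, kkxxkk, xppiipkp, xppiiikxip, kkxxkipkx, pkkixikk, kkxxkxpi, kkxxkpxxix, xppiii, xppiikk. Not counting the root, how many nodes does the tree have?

51

Trace insertions, counting only characters that open a new branch:
  "xppiikpi" → 8 new (x, p, p, i, i, k, p, i)
  "xppiiki" → prefix "xppiik" already present; 1 new (i)
  "kkxxkxix" → 8 new (k, k, x, x, k, x, i, x)
  "kkxxkki" → prefix "kkxxk" already present; 2 new (k, i)
  "kkxxkx" → prefix "kkxxkx" already present; 0 new (none)
  "pkkixpkpx" → 9 new (p, k, k, i, x, p, k, p, x)
  "kkxxkk" → prefix "kkxxkk" already present; 0 new (none)
  "xppiipkp" → prefix "xppii" already present; 3 new (p, k, p)
  "xppiiikxip" → prefix "xppii" already present; 5 new (i, k, x, i, p)
  "kkxxkipkx" → prefix "kkxxk" already present; 4 new (i, p, k, x)
  "pkkixikk" → prefix "pkkix" already present; 3 new (i, k, k)
  "kkxxkxpi" → prefix "kkxxkx" already present; 2 new (p, i)
  "kkxxkpxxix" → prefix "kkxxk" already present; 5 new (p, x, x, i, x)
  "xppiii" → prefix "xppiii" already present; 0 new (none)
  "xppiikk" → prefix "xppiik" already present; 1 new (k)
Total nodes = 8 + 1 + 8 + 2 + 0 + 9 + 0 + 3 + 5 + 4 + 3 + 2 + 5 + 0 + 1 = 51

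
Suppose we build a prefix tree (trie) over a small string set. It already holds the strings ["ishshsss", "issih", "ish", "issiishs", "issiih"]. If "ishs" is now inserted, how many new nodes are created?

0

"ishs" is already a full path in the trie; only an end-marker is added.
No new nodes are needed: 0.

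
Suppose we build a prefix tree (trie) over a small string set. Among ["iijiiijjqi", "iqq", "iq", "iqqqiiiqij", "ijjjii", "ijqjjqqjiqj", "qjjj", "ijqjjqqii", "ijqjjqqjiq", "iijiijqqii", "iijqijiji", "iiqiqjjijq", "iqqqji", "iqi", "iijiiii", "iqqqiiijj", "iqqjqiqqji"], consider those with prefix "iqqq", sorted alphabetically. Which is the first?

DFS of the "iqqq" subtree visits, in order: "iqqqiiijj", "iqqqiiiqij", "iqqqji"
Position 1: iqqqiiijj

iqqqiiijj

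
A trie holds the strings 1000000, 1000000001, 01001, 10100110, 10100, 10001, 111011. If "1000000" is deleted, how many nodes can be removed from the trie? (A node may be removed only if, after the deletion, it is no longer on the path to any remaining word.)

0

After clearing the end-marker at "1000000", prune upward until reaching a node still needed by another word.
Every node on "1000000" is still needed (e.g. by "1000000001"), so nothing is freed.
Nodes removed: 0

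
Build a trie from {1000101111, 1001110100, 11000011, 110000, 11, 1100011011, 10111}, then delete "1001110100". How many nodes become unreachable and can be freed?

A node on "1001110100"'s path can go only if nothing else ends at it or branches off below it.
The suffix "1110100" (7 nodes) is used only by "1001110100"; the node for "100" still has the child "0", so pruning stops there.
Nodes removed: 7

7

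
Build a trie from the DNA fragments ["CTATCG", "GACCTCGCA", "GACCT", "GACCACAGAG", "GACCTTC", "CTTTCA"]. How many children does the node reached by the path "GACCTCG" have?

1

Follow the path "GACCTCG" to its node, then look at its outgoing edges.
Characters that immediately follow "GACCTCG" among the stored strings: {C}.
That node has 1 child edge.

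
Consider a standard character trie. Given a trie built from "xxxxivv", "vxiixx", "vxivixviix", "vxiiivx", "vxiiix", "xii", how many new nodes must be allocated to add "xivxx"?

"xi" is already a path in the trie; the remaining "vxx" must be added.
Each of the 3 remaining characters creates one node.

3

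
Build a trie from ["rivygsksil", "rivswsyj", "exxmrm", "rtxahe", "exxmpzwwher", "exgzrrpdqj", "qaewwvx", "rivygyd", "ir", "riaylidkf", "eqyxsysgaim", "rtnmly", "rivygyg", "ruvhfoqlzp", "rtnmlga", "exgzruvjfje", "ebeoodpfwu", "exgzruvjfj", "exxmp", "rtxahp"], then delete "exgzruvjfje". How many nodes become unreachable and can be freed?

1

A node on "exgzruvjfje"'s path can go only if nothing else ends at it or branches off below it.
The suffix "e" (1 node) is used only by "exgzruvjfje"; "exgzruvjfj" is itself a stored word, so pruning stops there.
Nodes removed: 1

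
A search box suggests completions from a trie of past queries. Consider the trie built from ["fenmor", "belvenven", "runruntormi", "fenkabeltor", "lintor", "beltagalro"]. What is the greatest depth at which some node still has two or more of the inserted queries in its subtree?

The deepest shared node is where two words last agree before diverging.
"beltagalro" and "belvenven" agree on "bel" (3 characters) before diverging; nothing deeper is shared.
Longest shared-prefix length: 3

3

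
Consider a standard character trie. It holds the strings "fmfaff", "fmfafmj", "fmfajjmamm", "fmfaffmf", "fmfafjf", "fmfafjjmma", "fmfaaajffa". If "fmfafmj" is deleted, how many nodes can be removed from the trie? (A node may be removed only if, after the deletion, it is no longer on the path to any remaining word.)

After clearing the end-marker at "fmfafmj", prune upward until reaching a node still needed by another word.
The suffix "mj" (2 nodes) is used only by "fmfafmj"; the node for "fmfaf" still has the child "f", so pruning stops there.
Nodes removed: 2

2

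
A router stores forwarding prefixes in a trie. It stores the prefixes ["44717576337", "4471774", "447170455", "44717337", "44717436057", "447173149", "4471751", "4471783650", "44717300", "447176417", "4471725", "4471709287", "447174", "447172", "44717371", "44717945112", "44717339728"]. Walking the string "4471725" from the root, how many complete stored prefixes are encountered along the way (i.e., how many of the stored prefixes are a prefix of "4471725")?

Traverse "4471725" character by character; count nodes along the way that are marked as word ends.
Prefixes of the query that are stored words: "447172", "4471725"
Count: 2

2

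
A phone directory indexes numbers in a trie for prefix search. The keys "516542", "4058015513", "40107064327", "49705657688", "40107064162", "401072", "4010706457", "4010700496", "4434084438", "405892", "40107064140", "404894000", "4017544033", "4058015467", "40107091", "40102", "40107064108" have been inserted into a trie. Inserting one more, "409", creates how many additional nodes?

1

"40" is already a path in the trie; the remaining "9" must be added.
New nodes needed: |"409"| − 2 = 3 − 2 = 1.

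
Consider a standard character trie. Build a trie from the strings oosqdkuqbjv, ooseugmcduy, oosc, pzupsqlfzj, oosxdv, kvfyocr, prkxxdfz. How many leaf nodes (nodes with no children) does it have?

A leaf is a node with no children — equivalently, the end of a word that is not a proper prefix of any other stored word.
Those words: "kvfyocr", "oosc", "ooseugmcduy", "oosqdkuqbjv", "oosxdv", "prkxxdfz", "pzupsqlfzj"
Leaf count: 7

7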